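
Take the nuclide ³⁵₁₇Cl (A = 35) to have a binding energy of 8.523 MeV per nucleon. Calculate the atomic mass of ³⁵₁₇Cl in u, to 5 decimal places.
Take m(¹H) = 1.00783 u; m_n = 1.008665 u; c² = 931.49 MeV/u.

34.96884 u

Total binding energy = 35 × 8.523 = 298.305 MeV
Mass defect = 298.305 MeV / (931.49 MeV/u) = 0.3202450 u
Constituent mass = 17(1.00783) + 18(1.008665) = 35.289080 u
Atomic mass = 35.289080 − 0.3202450 = 34.9688350 u ≈ 34.96884 u (to 5 decimal places)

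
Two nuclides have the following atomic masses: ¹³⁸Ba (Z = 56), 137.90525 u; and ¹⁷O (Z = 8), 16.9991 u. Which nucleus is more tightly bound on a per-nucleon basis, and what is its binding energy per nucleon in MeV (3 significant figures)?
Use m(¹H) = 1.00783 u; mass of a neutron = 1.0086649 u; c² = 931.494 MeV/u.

¹³⁸Ba; 8.40 MeV/nucleon

¹³⁸Ba: Σm = 56(1.00783) + 82(1.0086649) = 139.1490018 u; Δm = 1.2437518 u; E_B = 1158.5 MeV; E_B/A = 8.395 MeV
¹⁷O: Σm = 8(1.00783) + 9(1.0086649) = 17.1406241 u; Δm = 0.1415241 u; E_B = 131.829 MeV; E_B/A = 7.7546 MeV
¹³⁸Ba has the higher binding energy per nucleon, so it is the more tightly bound nucleus.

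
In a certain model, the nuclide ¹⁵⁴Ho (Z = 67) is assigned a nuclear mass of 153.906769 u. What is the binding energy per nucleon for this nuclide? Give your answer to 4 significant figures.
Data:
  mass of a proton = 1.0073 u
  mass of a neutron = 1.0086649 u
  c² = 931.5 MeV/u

Σm = 67·m_p + 87·m_n = 67.4891 + 87.7538463 = 155.2429463 u
Δm = 155.2429463 − 153.906769 = 1.3361773 u
Binding energy = Δm·c² = 1.3361773 × 931.5 MeV/u = 1244.65 MeV
BE/A = 1244.65 MeV / 154 = 8.082 MeV/nucleon

8.082 MeV/nucleon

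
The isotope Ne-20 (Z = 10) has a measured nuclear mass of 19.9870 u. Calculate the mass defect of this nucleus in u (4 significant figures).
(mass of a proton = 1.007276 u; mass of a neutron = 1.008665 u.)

0.1724 u

Z = 10, so N = A − Z = 20 − 10 = 10.
Σm = 10·m_p + 10·m_n = 10.072760 + 10.086650 = 20.159410 u
Δm = 20.159410 − 19.9870 = 0.172410 u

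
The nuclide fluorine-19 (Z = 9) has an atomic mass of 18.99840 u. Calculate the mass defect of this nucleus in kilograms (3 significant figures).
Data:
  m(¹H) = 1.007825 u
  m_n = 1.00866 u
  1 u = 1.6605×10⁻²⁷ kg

2.63e-28 kg

Z = 9, so N = A − Z = 19 − 9 = 10.
Σm = 9·m(¹H) + 10·m_n = 9.070425 + 10.08660 = 19.157025 u
Mass defect Δm = 19.157025 − 18.99840 = 0.158625 u
In SI units: 0.158625 u × 1.6605×10⁻²⁷ kg/u = 2.6340e-28 kg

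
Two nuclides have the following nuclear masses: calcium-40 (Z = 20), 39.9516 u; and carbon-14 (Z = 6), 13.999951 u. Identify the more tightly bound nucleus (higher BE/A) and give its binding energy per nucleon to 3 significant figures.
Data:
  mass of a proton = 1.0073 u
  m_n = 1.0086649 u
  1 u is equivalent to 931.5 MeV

calcium-40: Σm = 20(1.0073) + 20(1.0086649) = 40.3192980 u; Δm = 0.3676980 u; E_B = 342.51 MeV; E_B/A = 8.563 MeV
carbon-14: Σm = 6(1.0073) + 8(1.0086649) = 14.1131192 u; Δm = 0.1131682 u; E_B = 105.42 MeV; E_B/A = 7.530 MeV
calcium-40 has the higher binding energy per nucleon, so it is the more tightly bound nucleus.

calcium-40; 8.56 MeV/nucleon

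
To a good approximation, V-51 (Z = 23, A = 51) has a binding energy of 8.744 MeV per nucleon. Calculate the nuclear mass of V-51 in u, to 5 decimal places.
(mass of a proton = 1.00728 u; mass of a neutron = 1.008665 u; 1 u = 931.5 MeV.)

Total binding energy = 51 × 8.744 = 445.944 MeV
Mass defect = 445.944 MeV / (931.5 MeV/u) = 0.4787375 u
Constituent mass = 23(1.00728) + 28(1.008665) = 51.410060 u
Nuclear mass = 51.410060 − 0.4787375 = 50.9313225 u ≈ 50.93132 u (to 5 decimal places)

50.93132 u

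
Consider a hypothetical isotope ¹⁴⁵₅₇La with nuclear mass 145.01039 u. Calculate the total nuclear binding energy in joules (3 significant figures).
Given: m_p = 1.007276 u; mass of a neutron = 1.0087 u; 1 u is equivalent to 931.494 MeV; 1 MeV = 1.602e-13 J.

1.75e-10 J

Mass of separated nucleons = 57(1.007276) + 88(1.0087) = 57.414732 + 88.7656 = 146.180332 u
The mass defect is 146.180332 − 145.01039 = 1.169942 u.
Binding energy = Δm·c² = 1.169942 × 931.494 MeV/u = 1089.79 MeV
In joules: 1089.79 MeV × 1.602e-13 J/MeV = 1.7458e-10 J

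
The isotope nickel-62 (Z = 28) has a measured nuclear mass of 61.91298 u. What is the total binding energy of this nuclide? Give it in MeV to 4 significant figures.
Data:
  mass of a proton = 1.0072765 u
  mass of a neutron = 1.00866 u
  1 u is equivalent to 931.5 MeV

Z = 28, so N = A − Z = 62 − 28 = 34.
Σm = 28·m_p + 34·m_n = 28.2037420 + 34.29444 = 62.4981820 u
Δm = 62.4981820 − 61.91298 = 0.5852020 u
Binding energy = Δm·c² = 0.5852020 × 931.5 MeV/u = 545.116 MeV

545.1 MeV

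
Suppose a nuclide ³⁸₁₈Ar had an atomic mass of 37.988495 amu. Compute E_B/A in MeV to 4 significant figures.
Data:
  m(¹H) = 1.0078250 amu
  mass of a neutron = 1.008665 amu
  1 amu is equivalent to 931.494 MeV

7.983 MeV/nucleon

Total constituent mass: 18 × 1.0078250 + 20 × 1.008665 = 38.3141500 amu
The mass defect is 38.3141500 − 37.988495 = 0.3256550 amu.
Binding energy = Δm·c² = 0.3256550 × 931.494 MeV/amu = 303.346 MeV
Dividing by A = 38 gives 7.983 MeV per nucleon.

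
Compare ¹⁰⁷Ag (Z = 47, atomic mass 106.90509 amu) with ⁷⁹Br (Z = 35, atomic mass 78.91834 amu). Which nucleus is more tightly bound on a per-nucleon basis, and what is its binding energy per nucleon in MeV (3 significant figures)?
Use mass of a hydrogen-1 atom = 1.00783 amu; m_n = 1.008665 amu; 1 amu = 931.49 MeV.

⁷⁹Br; 8.69 MeV/nucleon

¹⁰⁷Ag: Σm = 47(1.00783) + 60(1.008665) = 107.887910 amu; Δm = 0.982820 amu; E_B = 915.49 MeV; E_B/A = 8.556 MeV
⁷⁹Br: Σm = 35(1.00783) + 44(1.008665) = 79.655310 amu; Δm = 0.736970 amu; E_B = 686.48 MeV; E_B/A = 8.690 MeV
⁷⁹Br has the higher binding energy per nucleon, so it is the more tightly bound nucleus.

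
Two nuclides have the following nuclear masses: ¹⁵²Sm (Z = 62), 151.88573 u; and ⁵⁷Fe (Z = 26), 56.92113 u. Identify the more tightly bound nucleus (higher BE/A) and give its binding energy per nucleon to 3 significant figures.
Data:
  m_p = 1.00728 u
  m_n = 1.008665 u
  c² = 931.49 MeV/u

¹⁵²Sm: Σm = 62(1.00728) + 90(1.008665) = 153.231210 u; Δm = 1.345480 u; E_B = 1253.3 MeV; E_B/A = 8.245 MeV
⁵⁷Fe: Σm = 26(1.00728) + 31(1.008665) = 57.457895 u; Δm = 0.536765 u; E_B = 499.99 MeV; E_B/A = 8.772 MeV
⁵⁷Fe has the higher binding energy per nucleon, so it is the more tightly bound nucleus.

⁵⁷Fe; 8.77 MeV/nucleon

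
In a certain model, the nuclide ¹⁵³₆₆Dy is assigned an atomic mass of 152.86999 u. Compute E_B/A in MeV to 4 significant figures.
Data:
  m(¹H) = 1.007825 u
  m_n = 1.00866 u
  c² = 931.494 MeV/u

Z = 66, so N = A − Z = 153 − 66 = 87.
Σm = 66·m(¹H) + 87·m_n = 66.516450 + 87.75342 = 154.269870 u
Δm = 154.269870 − 152.86999 = 1.399880 u
Converting to energy: 1.399880 u × 931.494 MeV/u = 1303.98 MeV
Per nucleon: 1303.98 / 153 = 8.523 MeV

8.523 MeV/nucleon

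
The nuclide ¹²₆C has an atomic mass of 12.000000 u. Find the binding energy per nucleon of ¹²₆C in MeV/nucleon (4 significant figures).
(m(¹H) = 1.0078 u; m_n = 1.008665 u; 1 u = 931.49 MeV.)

7.668 MeV/nucleon

With 6 protons and 6 neutrons (A = 12):
Total constituent mass: 6 × 1.0078 + 6 × 1.008665 = 12.098790 u
The mass defect is 12.098790 − 12.000000 = 0.098790 u.
Converting to energy: 0.098790 u × 931.49 MeV/u = 92.0219 MeV
BE/A = 92.0219 MeV / 12 = 7.668 MeV/nucleon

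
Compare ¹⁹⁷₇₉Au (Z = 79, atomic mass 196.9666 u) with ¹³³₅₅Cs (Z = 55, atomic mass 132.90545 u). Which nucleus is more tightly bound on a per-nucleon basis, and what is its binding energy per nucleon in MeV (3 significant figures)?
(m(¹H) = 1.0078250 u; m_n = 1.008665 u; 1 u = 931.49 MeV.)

¹³³₅₅Cs; 8.41 MeV/nucleon

¹⁹⁷₇₉Au: Σm = 79(1.0078250) + 118(1.008665) = 198.6406450 u; Δm = 1.6740450 u; E_B = 1559.4 MeV; E_B/A = 7.916 MeV
¹³³₅₅Cs: Σm = 55(1.0078250) + 78(1.008665) = 134.1062450 u; Δm = 1.2007950 u; E_B = 1118.5 MeV; E_B/A = 8.410 MeV
¹³³₅₅Cs has the higher binding energy per nucleon, so it is the more tightly bound nucleus.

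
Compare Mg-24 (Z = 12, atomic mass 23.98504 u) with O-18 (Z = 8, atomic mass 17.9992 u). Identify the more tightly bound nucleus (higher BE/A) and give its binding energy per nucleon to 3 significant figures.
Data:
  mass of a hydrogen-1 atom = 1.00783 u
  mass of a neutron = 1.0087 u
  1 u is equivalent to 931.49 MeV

Mg-24; 8.28 MeV/nucleon

Mg-24: Σm = 12(1.00783) + 12(1.0087) = 24.19836 u; Δm = 0.21332 u; E_B = 198.705 MeV; E_B/A = 8.279 MeV
O-18: Σm = 8(1.00783) + 10(1.0087) = 18.14964 u; Δm = 0.15044 u; E_B = 140.13 MeV; E_B/A = 7.785 MeV
Mg-24 has the higher binding energy per nucleon, so it is the more tightly bound nucleus.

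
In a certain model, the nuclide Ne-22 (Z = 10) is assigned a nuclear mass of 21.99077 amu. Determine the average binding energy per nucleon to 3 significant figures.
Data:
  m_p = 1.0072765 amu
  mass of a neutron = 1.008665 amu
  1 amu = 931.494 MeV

7.87 MeV/nucleon

The nucleus contains 10 protons and 22 − 10 = 12 neutrons.
Total constituent mass: 10 × 1.0072765 + 12 × 1.008665 = 22.1767450 amu
Δm = 22.1767450 − 21.99077 = 0.1859750 amu
Binding energy = Δm·c² = 0.1859750 × 931.494 MeV/amu = 173.235 MeV
Dividing by A = 22 gives 7.874 MeV per nucleon.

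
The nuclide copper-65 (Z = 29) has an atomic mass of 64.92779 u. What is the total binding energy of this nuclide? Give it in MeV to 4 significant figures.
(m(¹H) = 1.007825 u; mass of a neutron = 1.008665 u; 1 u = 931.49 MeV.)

569.2 MeV

Total constituent mass: 29 × 1.007825 + 36 × 1.008665 = 65.538865 u
Δm = 65.538865 − 64.92779 = 0.611075 u
Converting to energy: 0.611075 u × 931.49 MeV/u = 569.210 MeV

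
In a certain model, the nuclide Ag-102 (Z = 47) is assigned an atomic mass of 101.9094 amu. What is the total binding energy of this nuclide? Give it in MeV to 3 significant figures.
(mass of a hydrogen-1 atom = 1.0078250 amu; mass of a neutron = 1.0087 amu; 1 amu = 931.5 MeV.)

873 MeV

Total constituent mass: 47 × 1.0078250 + 55 × 1.0087 = 102.8462750 amu
Δm = 102.8462750 − 101.9094 = 0.9368750 amu
E_B = 0.9368750 × 931.5 = 872.699 MeV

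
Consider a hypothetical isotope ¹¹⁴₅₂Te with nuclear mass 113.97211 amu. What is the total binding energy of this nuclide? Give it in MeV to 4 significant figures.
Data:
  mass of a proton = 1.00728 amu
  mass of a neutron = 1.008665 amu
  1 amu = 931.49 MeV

Z = 52, so N = A − Z = 114 − 52 = 62.
Σm = 52·m_p + 62·m_n = 52.37856 + 62.537230 = 114.915790 amu
Mass defect Δm = 114.915790 − 113.97211 = 0.943680 amu
Converting to energy: 0.943680 amu × 931.49 MeV/amu = 879.028 MeV

879.0 MeV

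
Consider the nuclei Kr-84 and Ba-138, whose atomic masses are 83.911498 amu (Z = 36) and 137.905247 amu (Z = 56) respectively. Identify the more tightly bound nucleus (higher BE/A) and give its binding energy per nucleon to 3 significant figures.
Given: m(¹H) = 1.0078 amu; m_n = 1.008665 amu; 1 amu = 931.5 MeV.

Kr-84: Σm = 36(1.0078) + 48(1.008665) = 84.696720 amu; Δm = 0.785222 amu; E_B = 731.43 MeV; E_B/A = 8.708 MeV
Ba-138: Σm = 56(1.0078) + 82(1.008665) = 139.147330 amu; Δm = 1.242083 amu; E_B = 1157.0 MeV; E_B/A = 8.384 MeV
Kr-84 has the higher binding energy per nucleon, so it is the more tightly bound nucleus.

Kr-84; 8.71 MeV/nucleon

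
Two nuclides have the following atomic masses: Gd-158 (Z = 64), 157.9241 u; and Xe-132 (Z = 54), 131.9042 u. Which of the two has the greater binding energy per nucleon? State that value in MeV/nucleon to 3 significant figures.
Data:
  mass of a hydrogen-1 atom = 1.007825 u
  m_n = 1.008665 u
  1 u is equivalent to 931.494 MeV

Gd-158: Σm = 64(1.007825) + 94(1.008665) = 159.315310 u; Δm = 1.391210 u; E_B = 1295.9 MeV; E_B/A = 8.202 MeV
Xe-132: Σm = 54(1.007825) + 78(1.008665) = 133.098420 u; Δm = 1.194220 u; E_B = 1112.4 MeV; E_B/A = 8.427 MeV
Xe-132 has the higher binding energy per nucleon, so it is the more tightly bound nucleus.

Xe-132; 8.43 MeV/nucleon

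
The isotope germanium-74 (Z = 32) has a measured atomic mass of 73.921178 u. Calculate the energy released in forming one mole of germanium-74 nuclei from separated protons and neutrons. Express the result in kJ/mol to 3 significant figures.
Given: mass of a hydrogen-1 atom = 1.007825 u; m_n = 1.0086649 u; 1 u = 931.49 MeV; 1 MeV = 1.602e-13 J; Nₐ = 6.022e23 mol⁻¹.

6.23e+10 kJ/mol

Total constituent mass: 32 × 1.007825 + 42 × 1.0086649 = 74.6143258 u
The mass defect is 74.6143258 − 73.921178 = 0.6931478 u.
E_B = 0.6931478 × 931.49 = 645.660 MeV
Per nucleus in joules: 645.660 MeV × 1.602e-13 J/MeV = 1.0343e-10 J
Per mole: 1.0343e-10 J × 6.022e23 mol⁻¹ = 6.2286e+13 J/mol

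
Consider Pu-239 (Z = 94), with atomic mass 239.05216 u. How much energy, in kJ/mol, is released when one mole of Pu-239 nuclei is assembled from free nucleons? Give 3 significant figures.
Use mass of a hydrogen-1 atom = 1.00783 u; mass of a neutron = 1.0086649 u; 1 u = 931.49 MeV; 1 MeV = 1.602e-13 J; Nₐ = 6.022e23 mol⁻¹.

Mass of separated nucleons = 94(1.00783) + 145(1.0086649) = 94.73602 + 146.2564105 = 240.9924305 u
The mass defect is 240.9924305 − 239.05216 = 1.9402705 u.
Converting to energy: 1.9402705 u × 931.49 MeV/u = 1807.34 MeV
Per nucleus in joules: 1807.34 MeV × 1.602e-13 J/MeV = 2.8954e-10 J
Per mole: 2.8954e-10 J × 6.022e23 mol⁻¹ = 1.7436e+14 J/mol

1.74e+11 kJ/mol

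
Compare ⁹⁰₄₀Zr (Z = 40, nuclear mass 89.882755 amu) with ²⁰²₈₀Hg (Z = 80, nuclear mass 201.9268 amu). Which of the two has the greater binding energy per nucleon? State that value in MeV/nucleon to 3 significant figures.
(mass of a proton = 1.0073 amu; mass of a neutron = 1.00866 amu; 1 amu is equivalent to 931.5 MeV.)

⁹⁰₄₀Zr: Σm = 40(1.0073) + 50(1.00866) = 90.72500 amu; Δm = 0.842245 amu; E_B = 784.55 MeV; E_B/A = 8.717 MeV
²⁰²₈₀Hg: Σm = 80(1.0073) + 122(1.00866) = 203.64052 amu; Δm = 1.71372 amu; E_B = 1596.33 MeV; E_B/A = 7.903 MeV
⁹⁰₄₀Zr has the higher binding energy per nucleon, so it is the more tightly bound nucleus.

⁹⁰₄₀Zr; 8.72 MeV/nucleon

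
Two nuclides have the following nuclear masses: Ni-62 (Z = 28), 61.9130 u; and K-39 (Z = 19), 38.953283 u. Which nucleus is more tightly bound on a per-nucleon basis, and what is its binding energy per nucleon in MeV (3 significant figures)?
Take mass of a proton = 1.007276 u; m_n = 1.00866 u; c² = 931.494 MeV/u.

Ni-62; 8.79 MeV/nucleon

Ni-62: Σm = 28(1.007276) + 34(1.00866) = 62.498168 u; Δm = 0.585168 u; E_B = 545.08 MeV; E_B/A = 8.792 MeV
K-39: Σm = 19(1.007276) + 20(1.00866) = 39.311444 u; Δm = 0.358161 u; E_B = 333.62 MeV; E_B/A = 8.554 MeV
Ni-62 has the higher binding energy per nucleon, so it is the more tightly bound nucleus.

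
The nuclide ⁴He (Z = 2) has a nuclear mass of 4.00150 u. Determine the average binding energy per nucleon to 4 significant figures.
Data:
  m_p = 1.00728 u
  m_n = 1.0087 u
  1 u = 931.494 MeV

The nucleus contains 2 protons and 4 − 2 = 2 neutrons.
Σm = 2·m_p + 2·m_n = 2.01456 + 2.0174 = 4.03196 u
Mass defect Δm = 4.03196 − 4.00150 = 0.03046 u
Binding energy = Δm·c² = 0.03046 × 931.494 MeV/u = 28.3733 MeV
BE/A = 28.3733 MeV / 4 = 7.093 MeV/nucleon

7.093 MeV/nucleon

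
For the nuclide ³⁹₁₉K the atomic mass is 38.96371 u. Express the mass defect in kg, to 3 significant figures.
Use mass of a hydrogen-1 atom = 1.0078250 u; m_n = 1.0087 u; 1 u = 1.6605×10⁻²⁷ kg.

5.96e-28 kg

The nucleus contains 19 protons and 39 − 19 = 20 neutrons.
Σm = 19·m(¹H) + 20·m_n = 19.1486750 + 20.1740 = 39.3226750 u
Δm = 39.3226750 − 38.96371 = 0.3589650 u
In SI units: 0.3589650 u × 1.6605×10⁻²⁷ kg/u = 5.9606e-28 kg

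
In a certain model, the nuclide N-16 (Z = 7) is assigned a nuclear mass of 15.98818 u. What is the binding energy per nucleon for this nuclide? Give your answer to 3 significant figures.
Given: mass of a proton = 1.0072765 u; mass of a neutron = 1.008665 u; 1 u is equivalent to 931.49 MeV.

8.19 MeV/nucleon

The nucleus contains 7 protons and 16 − 7 = 9 neutrons.
Total constituent mass: 7 × 1.0072765 + 9 × 1.008665 = 16.1289205 u
Δm = 16.1289205 − 15.98818 = 0.1407405 u
E_B = 0.1407405 × 931.49 = 131.098 MeV
Dividing by A = 16 gives 8.194 MeV per nucleon.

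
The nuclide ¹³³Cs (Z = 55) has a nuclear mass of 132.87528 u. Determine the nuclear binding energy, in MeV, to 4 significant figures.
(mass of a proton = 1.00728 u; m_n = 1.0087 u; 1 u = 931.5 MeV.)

Z = 55, so N = A − Z = 133 − 55 = 78.
Total constituent mass: 55 × 1.00728 + 78 × 1.0087 = 134.07900 u
Mass defect Δm = 134.07900 − 132.87528 = 1.20372 u
Binding energy = Δm·c² = 1.20372 × 931.5 MeV/u = 1121.27 MeV

1121 MeV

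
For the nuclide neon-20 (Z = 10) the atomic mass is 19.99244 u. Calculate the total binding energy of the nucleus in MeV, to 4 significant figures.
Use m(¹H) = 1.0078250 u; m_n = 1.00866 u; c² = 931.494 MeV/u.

Total constituent mass: 10 × 1.0078250 + 10 × 1.00866 = 20.1648500 u
Δm = 20.1648500 − 19.99244 = 0.1724100 u
E_B = 0.1724100 × 931.494 = 160.599 MeV

160.6 MeV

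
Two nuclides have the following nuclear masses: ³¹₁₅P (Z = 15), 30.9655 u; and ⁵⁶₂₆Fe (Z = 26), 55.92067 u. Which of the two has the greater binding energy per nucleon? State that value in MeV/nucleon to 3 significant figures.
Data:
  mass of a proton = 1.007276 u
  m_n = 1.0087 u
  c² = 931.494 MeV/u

³¹₁₅P: Σm = 15(1.007276) + 16(1.0087) = 31.248340 u; Δm = 0.282840 u; E_B = 263.46 MeV; E_B/A = 8.499 MeV
⁵⁶₂₆Fe: Σm = 26(1.007276) + 30(1.0087) = 56.450176 u; Δm = 0.529506 u; E_B = 493.23 MeV; E_B/A = 8.808 MeV
⁵⁶₂₆Fe has the higher binding energy per nucleon, so it is the more tightly bound nucleus.

⁵⁶₂₆Fe; 8.81 MeV/nucleon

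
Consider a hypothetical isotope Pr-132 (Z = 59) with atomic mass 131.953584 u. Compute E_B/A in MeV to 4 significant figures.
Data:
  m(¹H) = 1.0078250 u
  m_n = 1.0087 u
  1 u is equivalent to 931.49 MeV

With 59 protons and 73 neutrons (A = 132):
Σm = 59·m(¹H) + 73·m_n = 59.4616750 + 73.6351 = 133.0967750 u
The mass defect is 133.0967750 − 131.953584 = 1.1431910 u.
Binding energy = Δm·c² = 1.1431910 × 931.49 MeV/u = 1064.87 MeV
Per nucleon: 1064.87 / 132 = 8.067 MeV

8.067 MeV/nucleon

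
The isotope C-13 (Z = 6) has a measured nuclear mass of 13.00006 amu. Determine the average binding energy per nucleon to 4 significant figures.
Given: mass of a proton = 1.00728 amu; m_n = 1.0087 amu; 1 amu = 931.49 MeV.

Z = 6, so N = A − Z = 13 − 6 = 7.
Total constituent mass: 6 × 1.00728 + 7 × 1.0087 = 13.10458 amu
Δm = 13.10458 − 13.00006 = 0.10452 amu
Converting to energy: 0.10452 amu × 931.49 MeV/amu = 97.3593 MeV
BE/A = 97.3593 MeV / 13 = 7.489 MeV/nucleon

7.489 MeV/nucleon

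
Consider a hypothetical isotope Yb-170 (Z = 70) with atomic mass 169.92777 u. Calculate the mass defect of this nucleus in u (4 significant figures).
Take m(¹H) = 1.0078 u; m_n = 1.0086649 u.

Z = 70, so N = A − Z = 170 − 70 = 100.
Mass of separated nucleons = 70(1.0078) + 100(1.0086649) = 70.5460 + 100.8664900 = 171.4124900 u
Δm = 171.4124900 − 169.92777 = 1.4847200 u

1.485 u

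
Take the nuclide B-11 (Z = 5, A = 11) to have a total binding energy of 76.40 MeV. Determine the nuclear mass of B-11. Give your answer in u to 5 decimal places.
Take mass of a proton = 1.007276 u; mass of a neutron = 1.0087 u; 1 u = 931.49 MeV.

Mass defect = 76.40 MeV / (931.49 MeV/u) = 0.0820191 u
Constituent mass = 5(1.007276) + 6(1.0087) = 11.088580 u
Nuclear mass = 11.088580 − 0.0820191 = 11.0065609 u ≈ 11.00656 u (to 5 decimal places)

11.00656 u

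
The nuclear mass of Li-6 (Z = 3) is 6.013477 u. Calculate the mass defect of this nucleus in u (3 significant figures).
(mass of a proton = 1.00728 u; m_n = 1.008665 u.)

Total constituent mass: 3 × 1.00728 + 3 × 1.008665 = 6.047835 u
Δm = 6.047835 − 6.013477 = 0.034358 u

0.0344 u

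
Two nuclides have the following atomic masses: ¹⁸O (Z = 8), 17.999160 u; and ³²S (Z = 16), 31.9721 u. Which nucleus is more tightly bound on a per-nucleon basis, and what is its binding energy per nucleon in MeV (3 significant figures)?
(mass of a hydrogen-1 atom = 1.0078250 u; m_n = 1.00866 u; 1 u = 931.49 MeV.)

¹⁸O: Σm = 8(1.0078250) + 10(1.00866) = 18.1492000 u; Δm = 0.1500400 u; E_B = 139.76 MeV; E_B/A = 7.764 MeV
³²S: Σm = 16(1.0078250) + 16(1.00866) = 32.2637600 u; Δm = 0.2916600 u; E_B = 271.68 MeV; E_B/A = 8.490 MeV
³²S has the higher binding energy per nucleon, so it is the more tightly bound nucleus.

³²S; 8.49 MeV/nucleon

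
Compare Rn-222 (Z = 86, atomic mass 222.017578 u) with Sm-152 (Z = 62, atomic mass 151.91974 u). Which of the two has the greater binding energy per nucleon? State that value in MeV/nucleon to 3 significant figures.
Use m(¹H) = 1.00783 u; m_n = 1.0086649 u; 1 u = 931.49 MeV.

Rn-222: Σm = 86(1.00783) + 136(1.0086649) = 223.8518064 u; Δm = 1.8342284 u; E_B = 1708.6 MeV; E_B/A = 7.696 MeV
Sm-152: Σm = 62(1.00783) + 90(1.0086649) = 153.2653010 u; Δm = 1.3455610 u; E_B = 1253.4 MeV; E_B/A = 8.246 MeV
Sm-152 has the higher binding energy per nucleon, so it is the more tightly bound nucleus.

Sm-152; 8.25 MeV/nucleon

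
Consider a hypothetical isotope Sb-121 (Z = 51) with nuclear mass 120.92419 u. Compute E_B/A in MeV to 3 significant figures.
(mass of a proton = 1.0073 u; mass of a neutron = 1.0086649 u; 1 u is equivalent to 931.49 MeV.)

Σm = 51·m_p + 70·m_n = 51.3723 + 70.6065430 = 121.9788430 u
Mass defect Δm = 121.9788430 − 120.92419 = 1.0546530 u
Converting to energy: 1.0546530 u × 931.49 MeV/u = 982.399 MeV
BE/A = 982.399 MeV / 121 = 8.119 MeV/nucleon

8.12 MeV/nucleon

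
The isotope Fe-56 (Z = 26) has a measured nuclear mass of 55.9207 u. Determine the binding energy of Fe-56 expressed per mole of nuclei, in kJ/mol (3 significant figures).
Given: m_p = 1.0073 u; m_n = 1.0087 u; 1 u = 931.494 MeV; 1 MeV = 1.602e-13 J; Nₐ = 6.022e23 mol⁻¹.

4.76e+10 kJ/mol

The nucleus contains 26 protons and 56 − 26 = 30 neutrons.
Mass of separated nucleons = 26(1.0073) + 30(1.0087) = 26.1898 + 30.2610 = 56.4508 u
Δm = 56.4508 − 55.9207 = 0.5301 u
E_B = 0.5301 × 931.494 = 493.785 MeV
Per nucleus in joules: 493.785 MeV × 1.602e-13 J/MeV = 7.9104e-11 J
Per mole: 7.9104e-11 J × 6.022e23 mol⁻¹ = 4.7636e+13 J/mol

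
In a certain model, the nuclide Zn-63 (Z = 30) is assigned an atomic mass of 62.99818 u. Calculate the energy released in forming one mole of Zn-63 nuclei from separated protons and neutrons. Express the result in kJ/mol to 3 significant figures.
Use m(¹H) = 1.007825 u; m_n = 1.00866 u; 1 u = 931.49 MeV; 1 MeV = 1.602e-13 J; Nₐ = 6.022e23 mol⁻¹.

4.69e+10 kJ/mol

With 30 protons and 33 neutrons (A = 63):
Total constituent mass: 30 × 1.007825 + 33 × 1.00866 = 63.520530 u
Mass defect Δm = 63.520530 − 62.99818 = 0.522350 u
E_B = 0.522350 × 931.49 = 486.564 MeV
Per nucleus in joules: 486.564 MeV × 1.602e-13 J/MeV = 7.7948e-11 J
Per mole: 7.7948e-11 J × 6.022e23 mol⁻¹ = 4.6940e+13 J/mol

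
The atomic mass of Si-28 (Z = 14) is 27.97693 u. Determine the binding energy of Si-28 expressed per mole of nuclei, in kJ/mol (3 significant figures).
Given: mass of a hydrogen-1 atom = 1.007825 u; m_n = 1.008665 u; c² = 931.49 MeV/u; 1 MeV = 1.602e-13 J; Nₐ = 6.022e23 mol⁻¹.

2.28e+10 kJ/mol

Total constituent mass: 14 × 1.007825 + 14 × 1.008665 = 28.230860 u
Δm = 28.230860 − 27.97693 = 0.253930 u
Binding energy = Δm·c² = 0.253930 × 931.49 MeV/u = 236.533 MeV
Per nucleus in joules: 236.533 MeV × 1.602e-13 J/MeV = 3.7893e-11 J
Per mole: 3.7893e-11 J × 6.022e23 mol⁻¹ = 2.2819e+13 J/mol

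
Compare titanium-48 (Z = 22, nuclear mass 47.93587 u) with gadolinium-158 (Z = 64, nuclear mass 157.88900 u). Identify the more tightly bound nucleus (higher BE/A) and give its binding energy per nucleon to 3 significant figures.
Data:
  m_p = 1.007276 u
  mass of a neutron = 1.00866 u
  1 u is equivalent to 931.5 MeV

titanium-48; 8.72 MeV/nucleon

titanium-48: Σm = 22(1.007276) + 26(1.00866) = 48.385232 u; Δm = 0.449362 u; E_B = 418.58 MeV; E_B/A = 8.720 MeV
gadolinium-158: Σm = 64(1.007276) + 94(1.00866) = 159.279704 u; Δm = 1.390704 u; E_B = 1295.4 MeV; E_B/A = 8.199 MeV
titanium-48 has the higher binding energy per nucleon, so it is the more tightly bound nucleus.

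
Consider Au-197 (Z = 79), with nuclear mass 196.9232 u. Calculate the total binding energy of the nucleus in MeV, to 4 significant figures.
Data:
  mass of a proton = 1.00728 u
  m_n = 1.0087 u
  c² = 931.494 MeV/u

Z = 79, so N = A − Z = 197 − 79 = 118.
Mass of separated nucleons = 79(1.00728) + 118(1.0087) = 79.57512 + 119.0266 = 198.60172 u
The mass defect is 198.60172 − 196.9232 = 1.67852 u.
E_B = 1.67852 × 931.494 = 1563.53 MeV

1564 MeV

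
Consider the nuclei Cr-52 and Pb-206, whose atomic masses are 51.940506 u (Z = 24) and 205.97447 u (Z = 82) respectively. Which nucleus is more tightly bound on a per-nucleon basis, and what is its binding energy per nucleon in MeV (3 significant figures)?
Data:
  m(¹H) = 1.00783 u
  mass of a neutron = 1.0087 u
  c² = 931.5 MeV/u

Cr-52: Σm = 24(1.00783) + 28(1.0087) = 52.43152 u; Δm = 0.491014 u; E_B = 457.38 MeV; E_B/A = 8.796 MeV
Pb-206: Σm = 82(1.00783) + 124(1.0087) = 207.72086 u; Δm = 1.74639 u; E_B = 1626.8 MeV; E_B/A = 7.897 MeV
Cr-52 has the higher binding energy per nucleon, so it is the more tightly bound nucleus.

Cr-52; 8.80 MeV/nucleon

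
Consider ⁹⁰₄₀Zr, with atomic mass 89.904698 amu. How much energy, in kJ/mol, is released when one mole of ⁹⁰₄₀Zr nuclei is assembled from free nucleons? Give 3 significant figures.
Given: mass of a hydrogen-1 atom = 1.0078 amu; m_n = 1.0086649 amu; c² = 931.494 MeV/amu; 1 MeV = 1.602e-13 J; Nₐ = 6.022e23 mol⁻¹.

Total constituent mass: 40 × 1.0078 + 50 × 1.0086649 = 90.7452450 amu
Mass defect Δm = 90.7452450 − 89.904698 = 0.8405470 amu
Converting to energy: 0.8405470 amu × 931.494 MeV/amu = 782.964 MeV
Per nucleus in joules: 782.964 MeV × 1.602e-13 J/MeV = 1.2543e-10 J
Per mole: 1.2543e-10 J × 6.022e23 mol⁻¹ = 7.5534e+13 J/mol

7.55e+10 kJ/mol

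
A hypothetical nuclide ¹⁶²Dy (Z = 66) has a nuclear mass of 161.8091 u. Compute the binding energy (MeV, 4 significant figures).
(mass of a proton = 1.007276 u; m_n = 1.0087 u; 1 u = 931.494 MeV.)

1403 MeV

The nucleus contains 66 protons and 162 − 66 = 96 neutrons.
Σm = 66·m_p + 96·m_n = 66.480216 + 96.8352 = 163.315416 u
The mass defect is 163.315416 − 161.8091 = 1.506316 u.
Converting to energy: 1.506316 u × 931.494 MeV/u = 1403.12 MeV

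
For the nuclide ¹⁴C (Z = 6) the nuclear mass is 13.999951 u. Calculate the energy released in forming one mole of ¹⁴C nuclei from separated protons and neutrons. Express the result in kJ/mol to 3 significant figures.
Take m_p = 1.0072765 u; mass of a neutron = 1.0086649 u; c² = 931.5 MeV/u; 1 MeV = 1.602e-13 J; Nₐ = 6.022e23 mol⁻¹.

Total constituent mass: 6 × 1.0072765 + 8 × 1.0086649 = 14.1129782 u
Mass defect Δm = 14.1129782 − 13.999951 = 0.1130272 u
Binding energy = Δm·c² = 0.1130272 × 931.5 MeV/u = 105.285 MeV
Per nucleus in joules: 105.285 MeV × 1.602e-13 J/MeV = 1.6867e-11 J
Per mole: 1.6867e-11 J × 6.022e23 mol⁻¹ = 1.0157e+13 J/mol

1.02e+10 kJ/mol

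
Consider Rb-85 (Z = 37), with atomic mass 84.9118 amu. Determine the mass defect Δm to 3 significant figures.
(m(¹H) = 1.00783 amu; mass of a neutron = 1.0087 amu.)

Σm = 37·m(¹H) + 48·m_n = 37.28971 + 48.4176 = 85.70731 amu
The mass defect is 85.70731 − 84.9118 = 0.79551 amu.

0.796 amu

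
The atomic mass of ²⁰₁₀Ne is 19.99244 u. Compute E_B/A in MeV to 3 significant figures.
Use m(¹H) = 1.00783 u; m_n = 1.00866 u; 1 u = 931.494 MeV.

With 10 protons and 10 neutrons (A = 20):
Total constituent mass: 10 × 1.00783 + 10 × 1.00866 = 20.16490 u
The mass defect is 20.16490 − 19.99244 = 0.17246 u.
Binding energy = Δm·c² = 0.17246 × 931.494 MeV/u = 160.645 MeV
Per nucleon: 160.645 / 20 = 8.032 MeV

8.03 MeV/nucleon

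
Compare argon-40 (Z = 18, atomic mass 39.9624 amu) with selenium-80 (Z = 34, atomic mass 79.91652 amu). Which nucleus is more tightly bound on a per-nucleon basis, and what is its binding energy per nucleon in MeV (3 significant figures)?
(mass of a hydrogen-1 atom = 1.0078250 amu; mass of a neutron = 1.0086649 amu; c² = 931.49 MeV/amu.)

argon-40: Σm = 18(1.0078250) + 22(1.0086649) = 40.3314778 amu; Δm = 0.3690778 amu; E_B = 343.79 MeV; E_B/A = 8.5948 MeV
selenium-80: Σm = 34(1.0078250) + 46(1.0086649) = 80.6646354 amu; Δm = 0.7481154 amu; E_B = 696.86 MeV; E_B/A = 8.711 MeV
selenium-80 has the higher binding energy per nucleon, so it is the more tightly bound nucleus.

selenium-80; 8.71 MeV/nucleon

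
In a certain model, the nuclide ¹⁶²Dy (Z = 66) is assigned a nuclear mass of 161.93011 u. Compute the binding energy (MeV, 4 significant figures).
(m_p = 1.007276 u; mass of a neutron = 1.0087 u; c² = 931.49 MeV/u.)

Total constituent mass: 66 × 1.007276 + 96 × 1.0087 = 163.315416 u
Mass defect Δm = 163.315416 − 161.93011 = 1.385306 u
Binding energy = Δm·c² = 1.385306 × 931.49 MeV/u = 1290.40 MeV

1290 MeV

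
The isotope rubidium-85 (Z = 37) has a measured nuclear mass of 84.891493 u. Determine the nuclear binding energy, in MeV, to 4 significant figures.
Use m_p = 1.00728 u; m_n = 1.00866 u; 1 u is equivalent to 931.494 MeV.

Z = 37, so N = A − Z = 85 − 37 = 48.
Mass of separated nucleons = 37(1.00728) + 48(1.00866) = 37.26936 + 48.41568 = 85.68504 u
The mass defect is 85.68504 − 84.891493 = 0.793547 u.
E_B = 0.793547 × 931.494 = 739.184 MeV

739.2 MeV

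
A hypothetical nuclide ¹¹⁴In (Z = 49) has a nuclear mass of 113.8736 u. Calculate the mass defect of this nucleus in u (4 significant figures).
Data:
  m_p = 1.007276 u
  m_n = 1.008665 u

1.046 u

Total constituent mass: 49 × 1.007276 + 65 × 1.008665 = 114.919749 u
The mass defect is 114.919749 − 113.8736 = 1.046149 u.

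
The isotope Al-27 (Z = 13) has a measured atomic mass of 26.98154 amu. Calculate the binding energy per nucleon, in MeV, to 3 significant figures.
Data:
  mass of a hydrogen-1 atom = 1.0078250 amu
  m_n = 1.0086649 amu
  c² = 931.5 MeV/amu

Z = 13, so N = A − Z = 27 − 13 = 14.
Σm = 13·m(¹H) + 14·m_n = 13.1017250 + 14.1213086 = 27.2230336 amu
Mass defect Δm = 27.2230336 − 26.98154 = 0.2414936 amu
E_B = 0.2414936 × 931.5 = 224.951 MeV
Per nucleon: 224.951 / 27 = 8.332 MeV

8.33 MeV/nucleon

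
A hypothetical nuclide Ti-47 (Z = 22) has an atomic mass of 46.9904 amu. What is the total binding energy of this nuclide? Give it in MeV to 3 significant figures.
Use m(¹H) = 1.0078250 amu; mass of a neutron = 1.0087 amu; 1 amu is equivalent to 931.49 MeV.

372 MeV

Z = 22, so N = A − Z = 47 − 22 = 25.
Total constituent mass: 22 × 1.0078250 + 25 × 1.0087 = 47.3896500 amu
Mass defect Δm = 47.3896500 − 46.9904 = 0.3992500 amu
E_B = 0.3992500 × 931.49 = 371.897 MeV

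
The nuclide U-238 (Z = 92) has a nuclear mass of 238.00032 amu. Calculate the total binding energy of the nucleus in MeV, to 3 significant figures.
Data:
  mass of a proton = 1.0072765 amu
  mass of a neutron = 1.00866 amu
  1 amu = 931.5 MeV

Z = 92, so N = A − Z = 238 − 92 = 146.
Mass of separated nucleons = 92(1.0072765) + 146(1.00866) = 92.6694380 + 147.26436 = 239.9337980 amu
Mass defect Δm = 239.9337980 − 238.00032 = 1.9334780 amu
Converting to energy: 1.9334780 amu × 931.5 MeV/amu = 1801.03 MeV

1800 MeV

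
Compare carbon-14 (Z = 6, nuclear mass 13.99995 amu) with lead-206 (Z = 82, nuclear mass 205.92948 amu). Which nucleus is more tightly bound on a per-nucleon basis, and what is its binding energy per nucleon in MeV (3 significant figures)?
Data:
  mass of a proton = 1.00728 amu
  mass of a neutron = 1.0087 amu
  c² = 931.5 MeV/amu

carbon-14: Σm = 6(1.00728) + 8(1.0087) = 14.11328 amu; Δm = 0.11333 amu; E_B = 105.5669 MeV; E_B/A = 7.540 MeV
lead-206: Σm = 82(1.00728) + 124(1.0087) = 207.67576 amu; Δm = 1.74628 amu; E_B = 1626.66 MeV; E_B/A = 7.896 MeV
lead-206 has the higher binding energy per nucleon, so it is the more tightly bound nucleus.

lead-206; 7.90 MeV/nucleon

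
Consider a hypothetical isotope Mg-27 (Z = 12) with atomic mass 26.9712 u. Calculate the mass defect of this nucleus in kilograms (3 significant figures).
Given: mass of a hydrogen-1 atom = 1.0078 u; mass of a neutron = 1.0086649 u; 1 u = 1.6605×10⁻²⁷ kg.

Σm = 12·m(¹H) + 15·m_n = 12.0936 + 15.1299735 = 27.2235735 u
The mass defect is 27.2235735 − 26.9712 = 0.2523735 u.
In SI units: 0.2523735 u × 1.6605×10⁻²⁷ kg/u = 4.1907e-28 kg

4.19e-28 kg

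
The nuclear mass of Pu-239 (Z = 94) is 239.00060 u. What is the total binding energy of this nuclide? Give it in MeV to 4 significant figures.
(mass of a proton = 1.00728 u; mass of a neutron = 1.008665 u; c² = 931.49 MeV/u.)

With 94 protons and 145 neutrons (A = 239):
Mass of separated nucleons = 94(1.00728) + 145(1.008665) = 94.68432 + 146.256425 = 240.940745 u
Mass defect Δm = 240.940745 − 239.00060 = 1.940145 u
Converting to energy: 1.940145 u × 931.49 MeV/u = 1807.23 MeV

1807 MeV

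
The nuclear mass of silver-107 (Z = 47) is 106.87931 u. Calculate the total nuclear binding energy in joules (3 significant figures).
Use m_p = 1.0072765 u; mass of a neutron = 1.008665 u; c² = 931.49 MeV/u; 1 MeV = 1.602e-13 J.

1.47e-10 J

With 47 protons and 60 neutrons (A = 107):
Mass of separated nucleons = 47(1.0072765) + 60(1.008665) = 47.3419955 + 60.519900 = 107.8618955 u
Mass defect Δm = 107.8618955 − 106.87931 = 0.9825855 u
Converting to energy: 0.9825855 u × 931.49 MeV/u = 915.269 MeV
In joules: 915.269 MeV × 1.602e-13 J/MeV = 1.4663e-10 J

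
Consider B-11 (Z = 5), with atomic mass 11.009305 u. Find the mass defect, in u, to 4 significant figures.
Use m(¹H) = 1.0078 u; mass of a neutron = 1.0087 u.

0.08190 u

Σm = 5·m(¹H) + 6·m_n = 5.0390 + 6.0522 = 11.0912 u
Δm = 11.0912 − 11.009305 = 0.081895 u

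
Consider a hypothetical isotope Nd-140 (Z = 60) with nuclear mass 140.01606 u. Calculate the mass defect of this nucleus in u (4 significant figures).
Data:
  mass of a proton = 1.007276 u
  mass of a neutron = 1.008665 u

1.114 u

The nucleus contains 60 protons and 140 − 60 = 80 neutrons.
Total constituent mass: 60 × 1.007276 + 80 × 1.008665 = 141.129760 u
Mass defect Δm = 141.129760 − 140.01606 = 1.113700 u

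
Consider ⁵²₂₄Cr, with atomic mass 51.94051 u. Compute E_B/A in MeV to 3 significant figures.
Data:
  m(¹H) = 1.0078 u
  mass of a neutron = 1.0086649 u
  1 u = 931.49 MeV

Total constituent mass: 24 × 1.0078 + 28 × 1.0086649 = 52.4298172 u
Δm = 52.4298172 − 51.94051 = 0.4893072 u
E_B = 0.4893072 × 931.49 = 455.785 MeV
BE/A = 455.785 MeV / 52 = 8.765 MeV/nucleon

8.77 MeV/nucleon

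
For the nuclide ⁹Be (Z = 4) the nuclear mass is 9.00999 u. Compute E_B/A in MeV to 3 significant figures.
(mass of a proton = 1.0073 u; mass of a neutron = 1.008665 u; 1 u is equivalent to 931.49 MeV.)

Z = 4, so N = A − Z = 9 − 4 = 5.
Σm = 4·m_p + 5·m_n = 4.0292 + 5.043325 = 9.072525 u
Δm = 9.072525 − 9.00999 = 0.062535 u
E_B = 0.062535 × 931.49 = 58.2507 MeV
Per nucleon: 58.2507 / 9 = 6.472 MeV

6.47 MeV/nucleon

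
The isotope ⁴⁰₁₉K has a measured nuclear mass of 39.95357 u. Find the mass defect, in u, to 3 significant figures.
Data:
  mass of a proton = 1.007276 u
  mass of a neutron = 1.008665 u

Σm = 19·m_p + 21·m_n = 19.138244 + 21.181965 = 40.320209 u
Mass defect Δm = 40.320209 − 39.95357 = 0.366639 u

0.367 u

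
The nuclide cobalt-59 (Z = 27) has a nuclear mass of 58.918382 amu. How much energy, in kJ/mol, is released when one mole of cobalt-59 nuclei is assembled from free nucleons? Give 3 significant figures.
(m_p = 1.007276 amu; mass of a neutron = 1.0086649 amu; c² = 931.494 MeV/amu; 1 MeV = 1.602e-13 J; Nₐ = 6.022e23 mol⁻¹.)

4.99e+10 kJ/mol

The nucleus contains 27 protons and 59 − 27 = 32 neutrons.
Total constituent mass: 27 × 1.007276 + 32 × 1.0086649 = 59.4737288 amu
Mass defect Δm = 59.4737288 − 58.918382 = 0.5553468 amu
Binding energy = Δm·c² = 0.5553468 × 931.494 MeV/amu = 517.302 MeV
Per nucleus in joules: 517.302 MeV × 1.602e-13 J/MeV = 8.2872e-11 J
Per mole: 8.2872e-11 J × 6.022e23 mol⁻¹ = 4.9906e+13 J/mol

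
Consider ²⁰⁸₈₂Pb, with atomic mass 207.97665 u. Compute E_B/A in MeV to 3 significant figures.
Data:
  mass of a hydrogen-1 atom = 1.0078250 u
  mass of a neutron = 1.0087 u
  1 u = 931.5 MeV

With 82 protons and 126 neutrons (A = 208):
Total constituent mass: 82 × 1.0078250 + 126 × 1.0087 = 209.7378500 u
The mass defect is 209.7378500 − 207.97665 = 1.7612000 u.
E_B = 1.7612000 × 931.5 = 1640.56 MeV
Dividing by A = 208 gives 7.887 MeV per nucleon.

7.89 MeV/nucleon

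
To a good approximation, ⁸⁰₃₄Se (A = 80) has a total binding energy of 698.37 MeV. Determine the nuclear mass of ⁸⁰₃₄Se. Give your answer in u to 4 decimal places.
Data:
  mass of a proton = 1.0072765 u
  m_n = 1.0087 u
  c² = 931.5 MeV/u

79.8979 u

Mass defect = 698.37 MeV / (931.5 MeV/u) = 0.749726 u
Constituent mass = 34(1.0072765) + 46(1.0087) = 80.6476010 u
Nuclear mass = 80.6476010 − 0.749726 = 79.8978750 u ≈ 79.8979 u (to 4 decimal places)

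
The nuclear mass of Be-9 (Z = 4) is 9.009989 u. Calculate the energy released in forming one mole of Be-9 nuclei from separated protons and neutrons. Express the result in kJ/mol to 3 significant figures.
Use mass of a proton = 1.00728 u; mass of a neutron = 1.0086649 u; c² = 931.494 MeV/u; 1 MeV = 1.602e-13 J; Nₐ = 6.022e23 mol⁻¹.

The nucleus contains 4 protons and 9 − 4 = 5 neutrons.
Total constituent mass: 4 × 1.00728 + 5 × 1.0086649 = 9.0724445 u
Δm = 9.0724445 − 9.009989 = 0.0624555 u
E_B = 0.0624555 × 931.494 = 58.1769 MeV
Per nucleus in joules: 58.1769 MeV × 1.602e-13 J/MeV = 9.3199e-12 J
Per mole: 9.3199e-12 J × 6.022e23 mol⁻¹ = 5.6124e+12 J/mol

5.61e+09 kJ/mol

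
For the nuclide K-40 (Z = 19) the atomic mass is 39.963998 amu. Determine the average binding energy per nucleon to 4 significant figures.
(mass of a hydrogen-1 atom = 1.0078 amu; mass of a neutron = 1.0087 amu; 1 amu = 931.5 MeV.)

8.544 MeV/nucleon

With 19 protons and 21 neutrons (A = 40):
Σm = 19·m(¹H) + 21·m_n = 19.1482 + 21.1827 = 40.3309 amu
The mass defect is 40.3309 − 39.963998 = 0.366902 amu.
Binding energy = Δm·c² = 0.366902 × 931.5 MeV/amu = 341.769 MeV
Per nucleon: 341.769 / 40 = 8.544 MeV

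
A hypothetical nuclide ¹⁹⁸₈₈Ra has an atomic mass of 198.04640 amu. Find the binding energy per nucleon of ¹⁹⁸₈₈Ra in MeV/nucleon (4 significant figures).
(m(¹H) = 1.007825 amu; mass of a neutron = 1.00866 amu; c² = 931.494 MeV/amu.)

7.503 MeV/nucleon

Z = 88, so N = A − Z = 198 − 88 = 110.
Total constituent mass: 88 × 1.007825 + 110 × 1.00866 = 199.641200 amu
Δm = 199.641200 − 198.04640 = 1.594800 amu
Binding energy = Δm·c² = 1.594800 × 931.494 MeV/amu = 1485.55 MeV
Per nucleon: 1485.55 / 198 = 7.503 MeV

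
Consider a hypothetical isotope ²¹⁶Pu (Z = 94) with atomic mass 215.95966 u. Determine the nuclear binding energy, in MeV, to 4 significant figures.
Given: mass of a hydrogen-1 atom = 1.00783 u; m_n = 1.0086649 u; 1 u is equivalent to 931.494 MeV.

Σm = 94·m(¹H) + 122·m_n = 94.73602 + 123.0571178 = 217.7931378 u
The mass defect is 217.7931378 − 215.95966 = 1.8334778 u.
Binding energy = Δm·c² = 1.8334778 × 931.494 MeV/u = 1707.87 MeV

1708 MeV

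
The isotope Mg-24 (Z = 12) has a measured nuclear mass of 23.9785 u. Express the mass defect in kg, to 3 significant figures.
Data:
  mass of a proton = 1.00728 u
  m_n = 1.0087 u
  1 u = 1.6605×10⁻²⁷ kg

The nucleus contains 12 protons and 24 − 12 = 12 neutrons.
Total constituent mass: 12 × 1.00728 + 12 × 1.0087 = 24.19176 u
The mass defect is 24.19176 − 23.9785 = 0.21326 u.
In SI units: 0.21326 u × 1.6605×10⁻²⁷ kg/u = 3.5412e-28 kg

3.54e-28 kg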